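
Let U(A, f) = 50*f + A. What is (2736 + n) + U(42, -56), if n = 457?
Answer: 435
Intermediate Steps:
U(A, f) = A + 50*f
(2736 + n) + U(42, -56) = (2736 + 457) + (42 + 50*(-56)) = 3193 + (42 - 2800) = 3193 - 2758 = 435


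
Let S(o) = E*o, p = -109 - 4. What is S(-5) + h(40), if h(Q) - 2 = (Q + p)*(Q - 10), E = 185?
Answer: -3113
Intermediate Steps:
p = -113
h(Q) = 2 + (-113 + Q)*(-10 + Q) (h(Q) = 2 + (Q - 113)*(Q - 10) = 2 + (-113 + Q)*(-10 + Q))
S(o) = 185*o
S(-5) + h(40) = 185*(-5) + (1132 + 40² - 123*40) = -925 + (1132 + 1600 - 4920) = -925 - 2188 = -3113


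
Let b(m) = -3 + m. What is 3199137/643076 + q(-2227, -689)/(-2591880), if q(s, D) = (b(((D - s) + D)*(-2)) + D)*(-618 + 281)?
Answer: 97172831311/20834697786 ≈ 4.6640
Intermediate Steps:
q(s, D) = 1011 - 674*s + 1011*D (q(s, D) = ((-3 + ((D - s) + D)*(-2)) + D)*(-618 + 281) = ((-3 + (-s + 2*D)*(-2)) + D)*(-337) = ((-3 + (-4*D + 2*s)) + D)*(-337) = ((-3 - 4*D + 2*s) + D)*(-337) = (-3 - 3*D + 2*s)*(-337) = 1011 - 674*s + 1011*D)
3199137/643076 + q(-2227, -689)/(-2591880) = 3199137/643076 + (1011 - 674*(-2227) + 1011*(-689))/(-2591880) = 3199137*(1/643076) + (1011 + 1500998 - 696579)*(-1/2591880) = 3199137/643076 + 805430*(-1/2591880) = 3199137/643076 - 80543/259188 = 97172831311/20834697786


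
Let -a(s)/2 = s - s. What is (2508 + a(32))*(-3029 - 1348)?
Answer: -10977516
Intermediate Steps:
a(s) = 0 (a(s) = -2*(s - s) = -2*0 = 0)
(2508 + a(32))*(-3029 - 1348) = (2508 + 0)*(-3029 - 1348) = 2508*(-4377) = -10977516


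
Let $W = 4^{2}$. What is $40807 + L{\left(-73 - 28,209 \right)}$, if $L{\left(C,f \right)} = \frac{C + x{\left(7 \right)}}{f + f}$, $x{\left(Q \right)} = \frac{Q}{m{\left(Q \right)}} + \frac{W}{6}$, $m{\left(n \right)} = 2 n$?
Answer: $\frac{102343369}{2508} \approx 40807.0$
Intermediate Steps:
$W = 16$
$x{\left(Q \right)} = \frac{19}{6}$ ($x{\left(Q \right)} = \frac{Q}{2 Q} + \frac{16}{6} = Q \frac{1}{2 Q} + 16 \cdot \frac{1}{6} = \frac{1}{2} + \frac{8}{3} = \frac{19}{6}$)
$L{\left(C,f \right)} = \frac{\frac{19}{6} + C}{2 f}$ ($L{\left(C,f \right)} = \frac{C + \frac{19}{6}}{f + f} = \frac{\frac{19}{6} + C}{2 f}$)
$40807 + L{\left(-73 - 28,209 \right)} = 40807 + \frac{19 + 6 \left(-73 - 28\right)}{12 \cdot 209} = 40807 + \frac{1}{12} \cdot \frac{1}{209} \left(19 + 6 \left(-73 - 28\right)\right) = 40807 + \frac{1}{12} \cdot \frac{1}{209} \left(19 + 6 \left(-101\right)\right) = 40807 + \frac{1}{12} \cdot \frac{1}{209} \left(19 - 606\right) = 40807 + \frac{1}{12} \cdot \frac{1}{209} \left(-587\right) = 40807 - \frac{587}{2508} = \frac{102343369}{2508}$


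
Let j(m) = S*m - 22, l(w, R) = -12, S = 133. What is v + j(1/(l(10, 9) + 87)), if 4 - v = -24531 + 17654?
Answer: 514558/75 ≈ 6860.8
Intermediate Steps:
j(m) = -22 + 133*m (j(m) = 133*m - 22 = -22 + 133*m)
v = 6881 (v = 4 - (-24531 + 17654) = 4 - 1*(-6877) = 4 + 6877 = 6881)
v + j(1/(l(10, 9) + 87)) = 6881 + (-22 + 133/(-12 + 87)) = 6881 + (-22 + 133/75) = 6881 - 1517/75 = 514558/75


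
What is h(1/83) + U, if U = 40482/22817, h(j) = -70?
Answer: -1556708/22817 ≈ -68.226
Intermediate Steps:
U = 40482/22817 (U = 40482*(1/22817) = 40482/22817 ≈ 1.7742)
h(1/83) + U = -70 + 40482/22817 = -1556708/22817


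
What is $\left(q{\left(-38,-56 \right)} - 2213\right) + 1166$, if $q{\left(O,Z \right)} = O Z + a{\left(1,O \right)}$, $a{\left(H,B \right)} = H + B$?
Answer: $1044$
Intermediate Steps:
$a{\left(H,B \right)} = B + H$
$q{\left(O,Z \right)} = 1 + O + O Z$ ($q{\left(O,Z \right)} = O Z + \left(O + 1\right) = O Z + \left(1 + O\right) = 1 + O + O Z$)
$\left(q{\left(-38,-56 \right)} - 2213\right) + 1166 = \left(\left(1 - 38 - -2128\right) - 2213\right) + 1166 = \left(\left(1 - 38 + 2128\right) - 2213\right) + 1166 = \left(2091 - 2213\right) + 1166 = -122 + 1166 = 1044$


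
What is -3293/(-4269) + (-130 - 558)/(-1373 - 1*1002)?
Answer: 10757947/10138875 ≈ 1.0611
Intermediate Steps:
-3293/(-4269) + (-130 - 558)/(-1373 - 1*1002) = -3293*(-1/4269) - 688/(-1373 - 1002) = 3293/4269 - 688/(-2375) = 3293/4269 - 688*(-1/2375) = 3293/4269 + 688/2375 = 10757947/10138875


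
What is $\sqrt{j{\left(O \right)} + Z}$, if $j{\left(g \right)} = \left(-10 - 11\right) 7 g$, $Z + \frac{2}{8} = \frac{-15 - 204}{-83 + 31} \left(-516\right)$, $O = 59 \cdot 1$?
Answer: $\frac{i \sqrt{7332169}}{26} \approx 104.15 i$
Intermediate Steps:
$O = 59$
$Z = - \frac{113017}{52}$ ($Z = - \frac{1}{4} + \frac{-15 - 204}{-83 + 31} \left(-516\right) = - \frac{1}{4} + - \frac{219}{-52} \left(-516\right) = - \frac{1}{4} + \left(-219\right) \left(- \frac{1}{52}\right) \left(-516\right) = - \frac{1}{4} + \frac{219}{52} \left(-516\right) = - \frac{1}{4} - \frac{28251}{13} = - \frac{113017}{52} \approx -2173.4$)
$j{\left(g \right)} = - 147 g$ ($j{\left(g \right)} = \left(-21\right) 7 g = - 147 g$)
$\sqrt{j{\left(O \right)} + Z} = \sqrt{\left(-147\right) 59 - \frac{113017}{52}} = \sqrt{-8673 - \frac{113017}{52}} = \sqrt{- \frac{564013}{52}} = \frac{i \sqrt{7332169}}{26}$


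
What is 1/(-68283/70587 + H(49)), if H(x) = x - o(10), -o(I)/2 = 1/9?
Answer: 70587/3406166 ≈ 0.020723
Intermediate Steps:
o(I) = -2/9
H(x) = 2/9 + x (H(x) = x - 1*(-2/9) = x + 2/9 = 2/9 + x)
1/(-68283/70587 + H(49)) = 1/(-68283/70587 + (2/9 + 49)) = 1/(-68283*1/70587 + 443/9) = 1/(-7587/7843 + 443/9) = 1/(3406166/70587) = 70587/3406166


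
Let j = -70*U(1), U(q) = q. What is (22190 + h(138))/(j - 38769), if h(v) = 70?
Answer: -22260/38839 ≈ -0.57314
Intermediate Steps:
j = -70 (j = -70*1 = -70)
(22190 + h(138))/(j - 38769) = (22190 + 70)/(-70 - 38769) = 22260/(-38839) = 22260*(-1/38839) = -22260/38839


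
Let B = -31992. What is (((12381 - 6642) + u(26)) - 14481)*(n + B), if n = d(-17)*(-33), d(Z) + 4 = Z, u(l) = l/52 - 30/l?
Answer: 7114544391/26 ≈ 2.7364e+8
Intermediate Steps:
u(l) = -30/l + l/52 (u(l) = l*(1/52) - 30/l = l/52 - 30/l = -30/l + l/52)
d(Z) = -4 + Z
n = 693 (n = (-4 - 17)*(-33) = -21*(-33) = 693)
(((12381 - 6642) + u(26)) - 14481)*(n + B) = (((12381 - 6642) + (-30/26 + (1/52)*26)) - 14481)*(693 - 31992) = ((5739 + (-30*1/26 + ½)) - 14481)*(-31299) = ((5739 + (-15/13 + ½)) - 14481)*(-31299) = ((5739 - 17/26) - 14481)*(-31299) = (149197/26 - 14481)*(-31299) = -227309/26*(-31299) = 7114544391/26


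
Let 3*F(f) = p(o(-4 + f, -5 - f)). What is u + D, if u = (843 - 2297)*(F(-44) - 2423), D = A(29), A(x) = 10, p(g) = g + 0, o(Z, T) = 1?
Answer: 10567702/3 ≈ 3.5226e+6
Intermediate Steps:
p(g) = g
F(f) = ⅓ (F(f) = (⅓)*1 = ⅓)
D = 10
u = 10567672/3 (u = (843 - 2297)*(⅓ - 2423) = -1454*(-7268/3) = 10567672/3 ≈ 3.5226e+6)
u + D = 10567672/3 + 10 = 10567702/3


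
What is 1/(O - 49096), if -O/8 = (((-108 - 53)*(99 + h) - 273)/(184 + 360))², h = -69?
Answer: -36992/1842199841 ≈ -2.0080e-5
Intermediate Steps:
O = -26040609/36992 (O = -8*((-108 - 53)*(99 - 69) - 273)²/(184 + 360)² = -8*(-161*30 - 273)²/295936 = -8*(-4830 - 273)²/295936 = -8*(-5103*1/544)² = -8*(-5103/544)² = -8*26040609/295936 = -26040609/36992 ≈ -703.95)
1/(O - 49096) = 1/(-26040609/36992 - 49096) = 1/(-1842199841/36992) = -36992/1842199841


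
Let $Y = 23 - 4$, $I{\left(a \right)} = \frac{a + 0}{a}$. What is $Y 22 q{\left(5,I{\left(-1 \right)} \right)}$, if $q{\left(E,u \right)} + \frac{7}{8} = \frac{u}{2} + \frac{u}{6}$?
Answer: $- \frac{1045}{12} \approx -87.083$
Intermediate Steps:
$I{\left(a \right)} = 1$ ($I{\left(a \right)} = \frac{a}{a} = 1$)
$q{\left(E,u \right)} = - \frac{7}{8} + \frac{2 u}{3}$ ($q{\left(E,u \right)} = - \frac{7}{8} + \left(\frac{u}{2} + \frac{u}{6}\right) = - \frac{7}{8} + \frac{2 u}{3}$)
$Y = 19$ ($Y = 23 - 4 = 19$)
$Y 22 q{\left(5,I{\left(-1 \right)} \right)} = 19 \cdot 22 \left(- \frac{7}{8} + \frac{2}{3} \cdot 1\right) = 418 \left(- \frac{7}{8} + \frac{2}{3}\right) = 418 \left(- \frac{5}{24}\right) = - \frac{1045}{12}$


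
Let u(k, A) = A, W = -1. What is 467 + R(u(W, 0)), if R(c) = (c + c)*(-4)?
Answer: 467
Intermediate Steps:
R(c) = -8*c (R(c) = (2*c)*(-4) = -8*c)
467 + R(u(W, 0)) = 467 - 8*0 = 467 + 0 = 467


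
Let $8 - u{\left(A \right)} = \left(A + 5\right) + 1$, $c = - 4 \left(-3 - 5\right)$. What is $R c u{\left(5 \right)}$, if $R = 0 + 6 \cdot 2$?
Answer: $-1152$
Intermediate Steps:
$c = 32$ ($c = \left(-4\right) \left(-8\right) = 32$)
$R = 12$ ($R = 0 + 12 = 12$)
$u{\left(A \right)} = 2 - A$ ($u{\left(A \right)} = 8 - \left(\left(A + 5\right) + 1\right) = 8 - \left(\left(5 + A\right) + 1\right) = 8 - \left(6 + A\right) = 2 - A$)
$R c u{\left(5 \right)} = 12 \cdot 32 \left(2 - 5\right) = 384 \left(2 - 5\right) = 384 \left(-3\right) = -1152$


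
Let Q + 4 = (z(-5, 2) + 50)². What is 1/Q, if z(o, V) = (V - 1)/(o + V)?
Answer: 9/22165 ≈ 0.00040605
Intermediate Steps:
z(o, V) = (-1 + V)/(V + o)
Q = 22165/9 (Q = -4 + ((-1 + 2)/(2 - 5) + 50)² = -4 + (1/(-3) + 50)² = -4 + (-⅓*1 + 50)² = -4 + (-⅓ + 50)² = -4 + (149/3)² = -4 + 22201/9 = 22165/9 ≈ 2462.8)
1/Q = 1/(22165/9) = 9/22165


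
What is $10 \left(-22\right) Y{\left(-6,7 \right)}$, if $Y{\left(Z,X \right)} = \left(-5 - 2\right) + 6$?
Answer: $220$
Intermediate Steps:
$Y{\left(Z,X \right)} = -1$ ($Y{\left(Z,X \right)} = -7 + 6 = -1$)
$10 \left(-22\right) Y{\left(-6,7 \right)} = 10 \left(-22\right) \left(-1\right) = \left(-220\right) \left(-1\right) = 220$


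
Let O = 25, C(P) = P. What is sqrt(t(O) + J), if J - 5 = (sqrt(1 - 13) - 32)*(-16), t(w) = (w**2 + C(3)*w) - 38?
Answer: sqrt(1179 - 32*I*sqrt(3)) ≈ 34.346 - 0.8069*I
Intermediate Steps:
t(w) = -38 + w**2 + 3*w (t(w) = (w**2 + 3*w) - 38 = -38 + w**2 + 3*w)
J = 517 - 32*I*sqrt(3) (J = 5 + (sqrt(1 - 13) - 32)*(-16) = 5 + (sqrt(-12) - 32)*(-16) = 5 + (2*I*sqrt(3) - 32)*(-16) = 5 + (-32 + 2*I*sqrt(3))*(-16) = 5 + (512 - 32*I*sqrt(3)) = 517 - 32*I*sqrt(3) ≈ 517.0 - 55.426*I)
sqrt(t(O) + J) = sqrt((-38 + 25**2 + 3*25) + (517 - 32*I*sqrt(3))) = sqrt((-38 + 625 + 75) + (517 - 32*I*sqrt(3))) = sqrt(662 + (517 - 32*I*sqrt(3))) = sqrt(1179 - 32*I*sqrt(3))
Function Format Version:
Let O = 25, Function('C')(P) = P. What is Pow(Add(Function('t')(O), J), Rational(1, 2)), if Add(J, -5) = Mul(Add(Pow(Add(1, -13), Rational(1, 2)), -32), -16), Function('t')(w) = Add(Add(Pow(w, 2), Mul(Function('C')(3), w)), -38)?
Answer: Pow(Add(1179, Mul(-32, I, Pow(3, Rational(1, 2)))), Rational(1, 2)) ≈ Add(34.346, Mul(-0.8069, I))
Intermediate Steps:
Function('t')(w) = Add(-38, Pow(w, 2), Mul(3, w)) (Function('t')(w) = Add(Add(Pow(w, 2), Mul(3, w)), -38) = Add(-38, Pow(w, 2), Mul(3, w)))
J = Add(517, Mul(-32, I, Pow(3, Rational(1, 2)))) (J = Add(5, Mul(Add(Pow(Add(1, -13), Rational(1, 2)), -32), -16)) = Add(5, Mul(Add(Pow(-12, Rational(1, 2)), -32), -16)) = Add(5, Mul(Add(Mul(2, I, Pow(3, Rational(1, 2))), -32), -16)) = Add(5, Mul(Add(-32, Mul(2, I, Pow(3, Rational(1, 2)))), -16)) = Add(5, Add(512, Mul(-32, I, Pow(3, Rational(1, 2))))) = Add(517, Mul(-32, I, Pow(3, Rational(1, 2)))) ≈ Add(517.00, Mul(-55.426, I)))
Pow(Add(Function('t')(O), J), Rational(1, 2)) = Pow(Add(Add(-38, Pow(25, 2), Mul(3, 25)), Add(517, Mul(-32, I, Pow(3, Rational(1, 2))))), Rational(1, 2)) = Pow(Add(Add(-38, 625, 75), Add(517, Mul(-32, I, Pow(3, Rational(1, 2))))), Rational(1, 2)) = Pow(Add(662, Add(517, Mul(-32, I, Pow(3, Rational(1, 2))))), Rational(1, 2)) = Pow(Add(1179, Mul(-32, I, Pow(3, Rational(1, 2)))), Rational(1, 2))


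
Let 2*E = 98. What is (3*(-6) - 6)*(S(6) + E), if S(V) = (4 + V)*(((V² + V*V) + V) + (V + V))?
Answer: -22776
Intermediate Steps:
E = 49 (E = (½)*98 = 49)
S(V) = (4 + V)*(2*V² + 3*V) (S(V) = (4 + V)*(((V² + V²) + V) + 2*V) = (4 + V)*((2*V² + V) + 2*V) = (4 + V)*((V + 2*V²) + 2*V) = (4 + V)*(2*V² + 3*V))
(3*(-6) - 6)*(S(6) + E) = (3*(-6) - 6)*(6*(12 + 2*6² + 11*6) + 49) = (-18 - 6)*(6*(12 + 2*36 + 66) + 49) = -24*(6*(12 + 72 + 66) + 49) = -24*(6*150 + 49) = -24*(900 + 49) = -24*949 = -22776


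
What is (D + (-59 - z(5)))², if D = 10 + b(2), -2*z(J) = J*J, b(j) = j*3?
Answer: 3721/4 ≈ 930.25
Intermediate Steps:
b(j) = 3*j
z(J) = -J²/2 (z(J) = -J*J/2 = -J²/2)
D = 16 (D = 10 + 3*2 = 10 + 6 = 16)
(D + (-59 - z(5)))² = (16 + (-59 - (-1)*5²/2))² = (16 + (-59 - (-1)*25/2))² = (16 + (-59 - 1*(-25/2)))² = (16 + (-59 + 25/2))² = (16 - 93/2)² = (-61/2)² = 3721/4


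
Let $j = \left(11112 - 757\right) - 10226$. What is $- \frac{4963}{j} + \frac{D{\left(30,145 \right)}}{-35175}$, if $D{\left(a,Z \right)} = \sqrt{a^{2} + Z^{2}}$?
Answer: $- \frac{4963}{129} - \frac{\sqrt{877}}{7035} \approx -38.477$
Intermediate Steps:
$D{\left(a,Z \right)} = \sqrt{Z^{2} + a^{2}}$
$j = 129$ ($j = \left(11112 - 757\right) - 10226 = 10355 - 10226 = 129$)
$- \frac{4963}{j} + \frac{D{\left(30,145 \right)}}{-35175} = - \frac{4963}{129} + \frac{\sqrt{145^{2} + 30^{2}}}{-35175} = \left(-4963\right) \frac{1}{129} + \sqrt{21025 + 900} \left(- \frac{1}{35175}\right) = - \frac{4963}{129} + \sqrt{21925} \left(- \frac{1}{35175}\right) = - \frac{4963}{129} + 5 \sqrt{877} \left(- \frac{1}{35175}\right) = - \frac{4963}{129} - \frac{\sqrt{877}}{7035}$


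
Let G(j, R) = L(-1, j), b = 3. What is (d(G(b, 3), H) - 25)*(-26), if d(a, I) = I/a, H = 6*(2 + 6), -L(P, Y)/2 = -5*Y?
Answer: 3042/5 ≈ 608.40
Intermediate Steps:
L(P, Y) = 10*Y (L(P, Y) = -(-10)*Y = 10*Y)
G(j, R) = 10*j
H = 48 (H = 6*8 = 48)
(d(G(b, 3), H) - 25)*(-26) = (48/((10*3)) - 25)*(-26) = (48/30 - 25)*(-26) = (48*(1/30) - 25)*(-26) = (8/5 - 25)*(-26) = -117/5*(-26) = 3042/5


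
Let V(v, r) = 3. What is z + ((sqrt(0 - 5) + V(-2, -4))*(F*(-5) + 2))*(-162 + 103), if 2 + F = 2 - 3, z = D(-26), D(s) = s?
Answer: -3035 - 1003*I*sqrt(5) ≈ -3035.0 - 2242.8*I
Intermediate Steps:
z = -26
F = -3 (F = -2 + (2 - 3) = -2 - 1 = -3)
z + ((sqrt(0 - 5) + V(-2, -4))*(F*(-5) + 2))*(-162 + 103) = -26 + ((sqrt(0 - 5) + 3)*(-3*(-5) + 2))*(-162 + 103) = -26 + ((sqrt(-5) + 3)*(15 + 2))*(-59) = -26 + ((I*sqrt(5) + 3)*17)*(-59) = -26 + ((3 + I*sqrt(5))*17)*(-59) = -26 + (51 + 17*I*sqrt(5))*(-59) = -26 + (-3009 - 1003*I*sqrt(5)) = -3035 - 1003*I*sqrt(5)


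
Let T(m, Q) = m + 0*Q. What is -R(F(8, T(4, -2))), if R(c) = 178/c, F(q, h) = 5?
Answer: -178/5 ≈ -35.600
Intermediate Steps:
T(m, Q) = m (T(m, Q) = m + 0 = m)
-R(F(8, T(4, -2))) = -178/5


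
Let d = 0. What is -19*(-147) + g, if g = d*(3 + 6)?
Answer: 2793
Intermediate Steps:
g = 0 (g = 0*(3 + 6) = 0*9 = 0)
-19*(-147) + g = -19*(-147) + 0 = 2793 + 0 = 2793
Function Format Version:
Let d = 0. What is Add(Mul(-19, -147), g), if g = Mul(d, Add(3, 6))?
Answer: 2793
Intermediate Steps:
g = 0 (g = Mul(0, Add(3, 6)) = Mul(0, 9) = 0)
Add(Mul(-19, -147), g) = Add(Mul(-19, -147), 0) = Add(2793, 0) = 2793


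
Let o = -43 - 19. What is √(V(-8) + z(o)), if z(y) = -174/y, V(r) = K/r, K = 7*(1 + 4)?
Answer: I*√24118/124 ≈ 1.2524*I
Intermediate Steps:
o = -62
K = 35 (K = 7*5 = 35)
V(r) = 35/r
√(V(-8) + z(o)) = √(35/(-8) - 174/(-62)) = √(35*(-⅛) - 174*(-1/62)) = √(-35/8 + 87/31) = √(-389/248) = I*√24118/124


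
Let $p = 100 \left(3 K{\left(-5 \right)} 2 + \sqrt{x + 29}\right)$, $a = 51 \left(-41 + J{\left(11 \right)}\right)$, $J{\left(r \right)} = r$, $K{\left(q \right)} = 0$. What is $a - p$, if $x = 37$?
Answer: $-1530 - 100 \sqrt{66} \approx -2342.4$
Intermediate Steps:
$a = -1530$ ($a = 51 \left(-41 + 11\right) = 51 \left(-30\right) = -1530$)
$p = 100 \sqrt{66}$ ($p = 100 \left(3 \cdot 0 \cdot 2 + \sqrt{37 + 29}\right) = 100 \left(0 \cdot 2 + \sqrt{66}\right) = 100 \left(0 + \sqrt{66}\right) = 100 \sqrt{66} \approx 812.4$)
$a - p = -1530 - 100 \sqrt{66}$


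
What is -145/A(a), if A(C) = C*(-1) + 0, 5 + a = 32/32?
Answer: -145/4 ≈ -36.250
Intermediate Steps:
a = -4 (a = -5 + 32/32 = -5 + 32*(1/32) = -5 + 1 = -4)
A(C) = -C (A(C) = -C + 0 = -C)
-145/A(a) = -145/((-1*(-4))) = -145/4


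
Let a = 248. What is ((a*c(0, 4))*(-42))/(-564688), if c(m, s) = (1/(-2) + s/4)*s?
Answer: 1302/35293 ≈ 0.036891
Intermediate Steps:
c(m, s) = s*(-1/2 + s/4) (c(m, s) = (1*(-1/2) + s*(1/4))*s = (-1/2 + s/4)*s = s*(-1/2 + s/4))
((a*c(0, 4))*(-42))/(-564688) = ((248*((1/4)*4*(-2 + 4)))*(-42))/(-564688) = ((248*((1/4)*4*2))*(-42))*(-1/564688) = ((248*2)*(-42))*(-1/564688) = (496*(-42))*(-1/564688) = -20832*(-1/564688) = 1302/35293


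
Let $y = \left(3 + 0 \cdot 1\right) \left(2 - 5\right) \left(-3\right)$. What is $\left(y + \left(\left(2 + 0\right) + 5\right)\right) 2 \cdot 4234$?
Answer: $287912$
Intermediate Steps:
$y = 27$ ($y = \left(3 + 0\right) \left(\left(-3\right) \left(-3\right)\right) = 3 \cdot 9 = 27$)
$\left(y + \left(\left(2 + 0\right) + 5\right)\right) 2 \cdot 4234 = \left(27 + \left(\left(2 + 0\right) + 5\right)\right) 2 \cdot 4234 = \left(27 + \left(2 + 5\right)\right) 2 \cdot 4234 = \left(27 + 7\right) 2 \cdot 4234 = 34 \cdot 2 \cdot 4234 = 68 \cdot 4234 = 287912$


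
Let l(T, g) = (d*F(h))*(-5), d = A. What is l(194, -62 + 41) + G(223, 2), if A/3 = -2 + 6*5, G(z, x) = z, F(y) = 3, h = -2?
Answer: -1037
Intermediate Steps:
A = 84 (A = 3*(-2 + 6*5) = 3*(-2 + 30) = 3*28 = 84)
d = 84
l(T, g) = -1260 (l(T, g) = (84*3)*(-5) = 252*(-5) = -1260)
l(194, -62 + 41) + G(223, 2) = -1260 + 223 = -1037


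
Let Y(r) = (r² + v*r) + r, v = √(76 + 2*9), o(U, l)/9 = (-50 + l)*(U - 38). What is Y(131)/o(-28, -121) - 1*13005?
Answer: -20014433/1539 + 131*√94/101574 ≈ -13005.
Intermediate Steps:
o(U, l) = 9*(-50 + l)*(-38 + U) (o(U, l) = 9*((-50 + l)*(U - 38)) = 9*((-50 + l)*(-38 + U)) = 9*(-50 + l)*(-38 + U))
v = √94 (v = √(76 + 18) = √94 ≈ 9.6954)
Y(r) = r + r² + r*√94 (Y(r) = (r² + √94*r) + r = (r² + r*√94) + r = r + r² + r*√94)
Y(131)/o(-28, -121) - 1*13005 = (131*(1 + 131 + √94))/(17100 - 450*(-28) - 342*(-121) + 9*(-28)*(-121)) - 1*13005 = (131*(132 + √94))/(17100 + 12600 + 41382 + 30492) - 13005 = (17292 + 131*√94)/101574 - 13005 = (17292 + 131*√94)*(1/101574) - 13005 = (262/1539 + 131*√94/101574) - 13005 = -20014433/1539 + 131*√94/101574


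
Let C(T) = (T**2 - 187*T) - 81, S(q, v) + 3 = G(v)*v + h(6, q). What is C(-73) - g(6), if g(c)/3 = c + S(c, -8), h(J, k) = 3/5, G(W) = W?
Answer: 93481/5 ≈ 18696.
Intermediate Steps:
h(J, k) = 3/5 (h(J, k) = 3*(1/5) = 3/5)
S(q, v) = -12/5 + v**2 (S(q, v) = -3 + (v*v + 3/5) = -3 + (v**2 + 3/5) = -3 + (3/5 + v**2) = -12/5 + v**2)
C(T) = -81 + T**2 - 187*T
g(c) = 924/5 + 3*c (g(c) = 3*(c + (-12/5 + (-8)**2)) = 3*(c + (-12/5 + 64)) = 3*(c + 308/5) = 3*(308/5 + c) = 924/5 + 3*c)
C(-73) - g(6) = (-81 + (-73)**2 - 187*(-73)) - (924/5 + 3*6) = (-81 + 5329 + 13651) - (924/5 + 18) = 18899 - 1*1014/5 = 18899 - 1014/5 = 93481/5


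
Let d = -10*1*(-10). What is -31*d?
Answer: -3100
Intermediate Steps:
d = 100 (d = -10*(-10) = 100)
-31*d = -31*100 = -3100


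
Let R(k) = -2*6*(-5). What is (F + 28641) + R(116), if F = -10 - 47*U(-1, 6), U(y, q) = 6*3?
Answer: 27845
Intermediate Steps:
U(y, q) = 18
R(k) = 60 (R(k) = -12*(-5) = 60)
F = -856 (F = -10 - 47*18 = -10 - 846 = -856)
(F + 28641) + R(116) = (-856 + 28641) + 60 = 27785 + 60 = 27845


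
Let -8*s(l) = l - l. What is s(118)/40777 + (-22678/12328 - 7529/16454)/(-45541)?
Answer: 5064797/100410436276 ≈ 5.0441e-5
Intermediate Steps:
s(l) = 0 (s(l) = -(l - l)/8 = -⅛*0 = 0)
s(118)/40777 + (-22678/12328 - 7529/16454)/(-45541) = 0/40777 + (-22678/12328 - 7529/16454)/(-45541) = 0*(1/40777) + (-22678*1/12328 - 7529*1/16454)*(-1/45541) = 0 + (-493/268 - 7529/16454)*(-1/45541) = 0 - 5064797/2204836*(-1/45541) = 0 + 5064797/100410436276 = 5064797/100410436276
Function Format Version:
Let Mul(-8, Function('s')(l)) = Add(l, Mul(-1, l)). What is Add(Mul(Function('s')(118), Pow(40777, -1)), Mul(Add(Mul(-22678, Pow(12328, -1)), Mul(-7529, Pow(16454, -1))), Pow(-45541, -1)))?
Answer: Rational(5064797, 100410436276) ≈ 5.0441e-5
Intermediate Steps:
Function('s')(l) = 0 (Function('s')(l) = Mul(Rational(-1, 8), Add(l, Mul(-1, l))) = Mul(Rational(-1, 8), 0) = 0)
Add(Mul(Function('s')(118), Pow(40777, -1)), Mul(Add(Mul(-22678, Pow(12328, -1)), Mul(-7529, Pow(16454, -1))), Pow(-45541, -1))) = Add(Mul(0, Pow(40777, -1)), Mul(Add(Mul(-22678, Pow(12328, -1)), Mul(-7529, Pow(16454, -1))), Pow(-45541, -1))) = Add(Mul(0, Rational(1, 40777)), Mul(Add(Mul(-22678, Rational(1, 12328)), Mul(-7529, Rational(1, 16454))), Rational(-1, 45541))) = Add(0, Mul(Add(Rational(-493, 268), Rational(-7529, 16454)), Rational(-1, 45541))) = Add(0, Mul(Rational(-5064797, 2204836), Rational(-1, 45541))) = Add(0, Rational(5064797, 100410436276)) = Rational(5064797, 100410436276)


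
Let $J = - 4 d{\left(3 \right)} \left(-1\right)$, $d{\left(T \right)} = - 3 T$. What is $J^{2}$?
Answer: $1296$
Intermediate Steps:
$J = -36$ ($J = - 4 \left(\left(-3\right) 3\right) \left(-1\right) = \left(-4\right) \left(-9\right) \left(-1\right) = 36 \left(-1\right) = -36$)
$J^{2} = \left(-36\right)^{2} = 1296$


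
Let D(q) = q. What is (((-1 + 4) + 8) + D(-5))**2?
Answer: 36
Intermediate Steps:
(((-1 + 4) + 8) + D(-5))**2 = (((-1 + 4) + 8) - 5)**2 = ((3 + 8) - 5)**2 = (11 - 5)**2 = 6**2 = 36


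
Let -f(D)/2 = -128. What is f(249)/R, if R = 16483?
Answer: 256/16483 ≈ 0.015531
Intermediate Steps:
f(D) = 256 (f(D) = -2*(-128) = 256)
f(249)/R = 256/16483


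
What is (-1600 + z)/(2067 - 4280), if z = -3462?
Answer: 5062/2213 ≈ 2.2874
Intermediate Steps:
(-1600 + z)/(2067 - 4280) = (-1600 - 3462)/(2067 - 4280) = -5062/(-2213) = -5062*(-1/2213) = 5062/2213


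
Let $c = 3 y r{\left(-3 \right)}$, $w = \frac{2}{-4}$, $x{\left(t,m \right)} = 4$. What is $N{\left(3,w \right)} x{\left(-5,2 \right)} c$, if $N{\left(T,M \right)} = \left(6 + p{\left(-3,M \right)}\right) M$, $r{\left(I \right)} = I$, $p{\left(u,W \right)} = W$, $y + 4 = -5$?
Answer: $-891$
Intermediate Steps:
$y = -9$ ($y = -4 - 5 = -9$)
$w = - \frac{1}{2}$ ($w = 2 \left(- \frac{1}{4}\right) = - \frac{1}{2} \approx -0.5$)
$N{\left(T,M \right)} = M \left(6 + M\right)$ ($N{\left(T,M \right)} = \left(6 + M\right) M = M \left(6 + M\right)$)
$c = 81$ ($c = 3 \left(-9\right) \left(-3\right) = \left(-27\right) \left(-3\right) = 81$)
$N{\left(3,w \right)} x{\left(-5,2 \right)} c = - \frac{6 - \frac{1}{2}}{2} \cdot 4 \cdot 81 = \left(- \frac{1}{2}\right) \frac{11}{2} \cdot 4 \cdot 81 = \left(- \frac{11}{4}\right) 4 \cdot 81 = \left(-11\right) 81 = -891$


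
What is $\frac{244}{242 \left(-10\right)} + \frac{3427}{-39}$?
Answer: $- \frac{2075714}{23595} \approx -87.973$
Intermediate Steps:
$\frac{244}{242 \left(-10\right)} + \frac{3427}{-39} = \frac{244}{-2420} + 3427 \left(- \frac{1}{39}\right) = 244 \left(- \frac{1}{2420}\right) - \frac{3427}{39} = - \frac{61}{605} - \frac{3427}{39} = - \frac{2075714}{23595}$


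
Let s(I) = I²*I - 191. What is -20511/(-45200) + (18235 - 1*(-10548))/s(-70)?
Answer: 5738199001/15512233200 ≈ 0.36991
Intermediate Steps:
s(I) = -191 + I³ (s(I) = I³ - 191 = -191 + I³)
-20511/(-45200) + (18235 - 1*(-10548))/s(-70) = -20511/(-45200) + (18235 - 1*(-10548))/(-191 + (-70)³) = -20511*(-1/45200) + (18235 + 10548)/(-191 - 343000) = 20511/45200 + 28783/(-343191) = 20511/45200 + 28783*(-1/343191) = 20511/45200 - 28783/343191 = 5738199001/15512233200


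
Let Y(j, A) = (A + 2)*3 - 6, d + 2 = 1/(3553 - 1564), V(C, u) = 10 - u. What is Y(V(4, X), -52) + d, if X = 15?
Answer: -314261/1989 ≈ -158.00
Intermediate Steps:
d = -3977/1989 (d = -2 + 1/(3553 - 1564) = -2 + 1/1989 = -3977/1989 ≈ -1.9995)
Y(j, A) = 3*A (Y(j, A) = (2 + A)*3 - 6 = (6 + 3*A) - 6 = 3*A)
Y(V(4, X), -52) + d = 3*(-52) - 3977/1989 = -156 - 3977/1989 = -314261/1989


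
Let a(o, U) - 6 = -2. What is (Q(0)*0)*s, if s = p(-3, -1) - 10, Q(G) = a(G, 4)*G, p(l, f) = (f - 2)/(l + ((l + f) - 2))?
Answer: 0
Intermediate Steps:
p(l, f) = (-2 + f)/(-2 + f + 2*l) (p(l, f) = (-2 + f)/(l + ((f + l) - 2)) = (-2 + f)/(l + (-2 + f + l)) = (-2 + f)/(-2 + f + 2*l))
a(o, U) = 4 (a(o, U) = 6 - 2 = 4)
Q(G) = 4*G
s = -29/3 (s = (-2 - 1)/(-2 - 1 + 2*(-3)) - 10 = -3/(-2 - 1 - 6) - 10 = -3/(-9) - 10 = -⅑*(-3) - 10 = ⅓ - 10 = -29/3 ≈ -9.6667)
(Q(0)*0)*s = ((4*0)*0)*(-29/3) = (0*0)*(-29/3) = 0*(-29/3) = 0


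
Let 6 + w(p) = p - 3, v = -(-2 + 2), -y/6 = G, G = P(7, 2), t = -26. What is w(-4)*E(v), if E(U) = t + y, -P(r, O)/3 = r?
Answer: -1300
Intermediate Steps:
P(r, O) = -3*r
G = -21 (G = -3*7 = -21)
y = 126 (y = -6*(-21) = 126)
v = 0 (v = -1*0 = 0)
w(p) = -9 + p (w(p) = -6 + (p - 3) = -6 + (-3 + p) = -9 + p)
E(U) = 100 (E(U) = -26 + 126 = 100)
w(-4)*E(v) = (-9 - 4)*100 = -13*100 = -1300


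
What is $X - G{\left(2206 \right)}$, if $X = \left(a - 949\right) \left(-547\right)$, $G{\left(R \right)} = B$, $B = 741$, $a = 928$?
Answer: $10746$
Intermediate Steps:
$G{\left(R \right)} = 741$
$X = 11487$ ($X = \left(928 - 949\right) \left(-547\right) = \left(-21\right) \left(-547\right) = 11487$)
$X - G{\left(2206 \right)} = 11487 - 741 = 10746$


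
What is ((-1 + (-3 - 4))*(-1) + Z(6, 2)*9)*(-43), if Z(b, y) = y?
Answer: -1118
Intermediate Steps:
((-1 + (-3 - 4))*(-1) + Z(6, 2)*9)*(-43) = ((-1 + (-3 - 4))*(-1) + 2*9)*(-43) = ((-1 - 7)*(-1) + 18)*(-43) = (-8*(-1) + 18)*(-43) = (8 + 18)*(-43) = 26*(-43) = -1118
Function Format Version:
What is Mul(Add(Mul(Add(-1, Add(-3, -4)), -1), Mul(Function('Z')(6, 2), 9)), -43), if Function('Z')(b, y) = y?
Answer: -1118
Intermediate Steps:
Mul(Add(Mul(Add(-1, Add(-3, -4)), -1), Mul(Function('Z')(6, 2), 9)), -43) = Mul(Add(Mul(Add(-1, Add(-3, -4)), -1), Mul(2, 9)), -43) = Mul(Add(Mul(Add(-1, -7), -1), 18), -43) = Mul(Add(Mul(-8, -1), 18), -43) = Mul(Add(8, 18), -43) = Mul(26, -43) = -1118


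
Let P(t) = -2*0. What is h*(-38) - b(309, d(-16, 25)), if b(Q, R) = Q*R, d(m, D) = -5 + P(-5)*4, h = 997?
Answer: -36341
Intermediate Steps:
P(t) = 0
d(m, D) = -5 (d(m, D) = -5 + 0*4 = -5 + 0 = -5)
h*(-38) - b(309, d(-16, 25)) = 997*(-38) - 309*(-5) = -37886 - 1*(-1545) = -37886 + 1545 = -36341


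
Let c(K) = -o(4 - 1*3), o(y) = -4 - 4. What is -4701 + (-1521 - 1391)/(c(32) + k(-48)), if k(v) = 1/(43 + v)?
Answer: -15223/3 ≈ -5074.3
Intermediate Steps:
o(y) = -8
c(K) = 8 (c(K) = -1*(-8) = 8)
-4701 + (-1521 - 1391)/(c(32) + k(-48)) = -4701 + (-1521 - 1391)/(8 + 1/(43 - 48)) = -4701 - 2912/(8 + 1/(-5)) = -4701 - 2912/(8 - ⅕) = -4701 - 2912/39/5 = -4701 - 2912*5/39 = -4701 - 1120/3 = -15223/3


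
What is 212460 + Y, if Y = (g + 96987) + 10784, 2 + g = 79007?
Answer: 399236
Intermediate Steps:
g = 79005 (g = -2 + 79007 = 79005)
Y = 186776 (Y = (79005 + 96987) + 10784 = 175992 + 10784 = 186776)
212460 + Y = 212460 + 186776 = 399236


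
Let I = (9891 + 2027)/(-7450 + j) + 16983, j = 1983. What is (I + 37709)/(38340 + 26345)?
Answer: 298989246/353632895 ≈ 0.84548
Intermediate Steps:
I = 92834143/5467 (I = (9891 + 2027)/(-7450 + 1983) + 16983 = 11918/(-5467) + 16983 = 11918*(-1/5467) + 16983 = -11918/5467 + 16983 = 92834143/5467 ≈ 16981.)
(I + 37709)/(38340 + 26345) = (92834143/5467 + 37709)/(38340 + 26345) = (298989246/5467)/64685 = (298989246/5467)*(1/64685) = 298989246/353632895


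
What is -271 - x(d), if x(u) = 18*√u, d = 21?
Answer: -271 - 18*√21 ≈ -353.49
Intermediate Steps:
-271 - x(d) = -271 - 18*√21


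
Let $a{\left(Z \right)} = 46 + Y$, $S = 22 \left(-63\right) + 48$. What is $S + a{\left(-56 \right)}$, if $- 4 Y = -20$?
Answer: $-1287$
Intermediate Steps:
$Y = 5$ ($Y = \left(- \frac{1}{4}\right) \left(-20\right) = 5$)
$S = -1338$ ($S = -1386 + 48 = -1338$)
$a{\left(Z \right)} = 51$ ($a{\left(Z \right)} = 46 + 5 = 51$)
$S + a{\left(-56 \right)} = -1338 + 51 = -1287$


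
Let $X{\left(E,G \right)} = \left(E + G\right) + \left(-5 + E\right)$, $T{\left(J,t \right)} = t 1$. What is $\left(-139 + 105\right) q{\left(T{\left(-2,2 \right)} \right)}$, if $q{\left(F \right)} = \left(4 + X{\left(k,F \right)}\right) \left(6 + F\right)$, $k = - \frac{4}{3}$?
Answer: $\frac{1360}{3} \approx 453.33$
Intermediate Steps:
$T{\left(J,t \right)} = t$
$k = - \frac{4}{3}$ ($k = \left(-4\right) \frac{1}{3} = - \frac{4}{3} \approx -1.3333$)
$X{\left(E,G \right)} = -5 + G + 2 E$
$q{\left(F \right)} = \left(6 + F\right) \left(- \frac{11}{3} + F\right)$ ($q{\left(F \right)} = \left(4 + \left(-5 + F + 2 \left(- \frac{4}{3}\right)\right)\right) \left(6 + F\right) = \left(4 - \left(\frac{23}{3} - F\right)\right) \left(6 + F\right) = \left(4 + \left(- \frac{23}{3} + F\right)\right) \left(6 + F\right) = \left(- \frac{11}{3} + F\right) \left(6 + F\right) = \left(6 + F\right) \left(- \frac{11}{3} + F\right)$)
$\left(-139 + 105\right) q{\left(T{\left(-2,2 \right)} \right)} = \left(-139 + 105\right) \left(-22 + 2^{2} + \frac{7}{3} \cdot 2\right) = - 34 \left(-22 + 4 + \frac{14}{3}\right) = \left(-34\right) \left(- \frac{40}{3}\right) = \frac{1360}{3}$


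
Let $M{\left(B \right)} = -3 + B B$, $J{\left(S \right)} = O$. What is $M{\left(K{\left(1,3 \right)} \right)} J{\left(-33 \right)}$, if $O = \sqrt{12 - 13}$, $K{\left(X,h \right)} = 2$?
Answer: $i \approx 1.0 i$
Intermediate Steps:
$O = i$ ($O = \sqrt{-1} = i \approx 1.0 i$)
$J{\left(S \right)} = i$
$M{\left(B \right)} = -3 + B^{2}$
$M{\left(K{\left(1,3 \right)} \right)} J{\left(-33 \right)} = \left(-3 + 2^{2}\right) i = \left(-3 + 4\right) i = 1 i = i$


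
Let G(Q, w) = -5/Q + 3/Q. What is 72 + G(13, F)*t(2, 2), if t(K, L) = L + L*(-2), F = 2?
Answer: 940/13 ≈ 72.308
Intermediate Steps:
G(Q, w) = -2/Q
t(K, L) = -L (t(K, L) = L - 2*L = -L)
72 + G(13, F)*t(2, 2) = 72 + (-2/13)*(-1*2) = 72 - 2*1/13*(-2) = 72 - 2/13*(-2) = 72 + 4/13 = 940/13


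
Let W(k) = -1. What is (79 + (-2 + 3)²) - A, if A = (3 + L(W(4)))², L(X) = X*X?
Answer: 64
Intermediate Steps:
L(X) = X²
A = 16 (A = (3 + (-1)²)² = (3 + 1)² = 4² = 16)
(79 + (-2 + 3)²) - A = (79 + (-2 + 3)²) - 1*16 = (79 + 1²) - 16 = (79 + 1) - 16 = 80 - 16 = 64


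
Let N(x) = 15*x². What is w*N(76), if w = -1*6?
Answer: -519840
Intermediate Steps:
w = -6
w*N(76) = -90*76² = -90*5776 = -6*86640 = -519840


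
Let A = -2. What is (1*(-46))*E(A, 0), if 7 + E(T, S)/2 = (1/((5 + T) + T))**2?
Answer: 552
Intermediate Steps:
E(T, S) = -14 + 2/(5 + 2*T)**2 (E(T, S) = -14 + 2*(1/((5 + T) + T))**2 = -14 + 2*(1/(5 + 2*T))**2 = -14 + 2/(5 + 2*T)**2)
(1*(-46))*E(A, 0) = (1*(-46))*(-14 + 2/(5 + 2*(-2))**2) = -46*(-14 + 2/(5 - 4)**2) = -46*(-14 + 2/1**2) = -46*(-14 + 2*1) = -46*(-14 + 2) = -46*(-12) = 552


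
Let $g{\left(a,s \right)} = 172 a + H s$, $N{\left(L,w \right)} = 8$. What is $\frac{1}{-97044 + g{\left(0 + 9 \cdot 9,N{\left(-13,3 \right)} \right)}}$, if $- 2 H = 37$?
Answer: $- \frac{1}{83260} \approx -1.2011 \cdot 10^{-5}$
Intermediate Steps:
$H = - \frac{37}{2}$ ($H = \left(- \frac{1}{2}\right) 37 = - \frac{37}{2} \approx -18.5$)
$g{\left(a,s \right)} = 172 a - \frac{37 s}{2}$
$\frac{1}{-97044 + g{\left(0 + 9 \cdot 9,N{\left(-13,3 \right)} \right)}} = \frac{1}{-97044 + \left(172 \left(0 + 9 \cdot 9\right) - 148\right)} = \frac{1}{-97044 - \left(148 - 172 \left(0 + 81\right)\right)} = \frac{1}{-97044 + \left(172 \cdot 81 - 148\right)} = \frac{1}{-97044 + \left(13932 - 148\right)} = \frac{1}{-97044 + 13784} = \frac{1}{-83260} = - \frac{1}{83260}$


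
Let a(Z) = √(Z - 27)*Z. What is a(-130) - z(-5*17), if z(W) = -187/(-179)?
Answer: -187/179 - 130*I*√157 ≈ -1.0447 - 1628.9*I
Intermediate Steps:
z(W) = 187/179 (z(W) = -187*(-1/179) = 187/179)
a(Z) = Z*√(-27 + Z) (a(Z) = √(-27 + Z)*Z = Z*√(-27 + Z))
a(-130) - z(-5*17) = -130*√(-27 - 130) - 1*187/179 = -130*I*√157 - 187/179 = -187/179 - 130*I*√157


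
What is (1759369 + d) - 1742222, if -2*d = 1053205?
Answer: -1018911/2 ≈ -5.0946e+5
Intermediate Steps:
d = -1053205/2 (d = -½*1053205 = -1053205/2 ≈ -5.2660e+5)
(1759369 + d) - 1742222 = (1759369 - 1053205/2) - 1742222 = 2465533/2 - 1742222 = -1018911/2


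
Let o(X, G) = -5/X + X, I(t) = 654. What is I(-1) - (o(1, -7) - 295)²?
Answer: -88747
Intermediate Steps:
o(X, G) = X - 5/X
I(-1) - (o(1, -7) - 295)² = 654 - ((1 - 5/1) - 295)² = 654 - ((1 - 5*1) - 295)² = 654 - ((1 - 5) - 295)² = 654 - (-4 - 295)² = 654 - 1*(-299)² = 654 - 1*89401 = 654 - 89401 = -88747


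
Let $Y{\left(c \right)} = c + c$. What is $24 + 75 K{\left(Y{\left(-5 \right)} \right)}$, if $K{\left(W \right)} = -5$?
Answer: $-351$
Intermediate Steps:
$Y{\left(c \right)} = 2 c$
$24 + 75 K{\left(Y{\left(-5 \right)} \right)} = 24 + 75 \left(-5\right) = 24 - 375 = -351$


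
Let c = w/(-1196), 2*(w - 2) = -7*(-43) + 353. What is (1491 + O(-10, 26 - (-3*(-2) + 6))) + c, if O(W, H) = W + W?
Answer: 1758987/1196 ≈ 1470.7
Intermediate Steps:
O(W, H) = 2*W
w = 329 (w = 2 + (-7*(-43) + 353)/2 = 2 + (301 + 353)/2 = 2 + (½)*654 = 2 + 327 = 329)
c = -329/1196 (c = 329/(-1196) = 329*(-1/1196) = -329/1196 ≈ -0.27508)
(1491 + O(-10, 26 - (-3*(-2) + 6))) + c = (1491 + 2*(-10)) - 329/1196 = (1491 - 20) - 329/1196 = 1471 - 329/1196 = 1758987/1196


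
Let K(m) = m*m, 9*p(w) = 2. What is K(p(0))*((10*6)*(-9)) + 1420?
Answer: 4180/3 ≈ 1393.3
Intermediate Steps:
p(w) = 2/9 (p(w) = (1/9)*2 = 2/9)
K(m) = m**2
K(p(0))*((10*6)*(-9)) + 1420 = (2/9)**2*((10*6)*(-9)) + 1420 = 4*(60*(-9))/81 + 1420 = (4/81)*(-540) + 1420 = -80/3 + 1420 = 4180/3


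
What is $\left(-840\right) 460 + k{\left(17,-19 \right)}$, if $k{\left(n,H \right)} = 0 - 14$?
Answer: $-386414$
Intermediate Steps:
$k{\left(n,H \right)} = -14$ ($k{\left(n,H \right)} = 0 - 14 = -14$)
$\left(-840\right) 460 + k{\left(17,-19 \right)} = \left(-840\right) 460 - 14 = -386400 - 14 = -386414$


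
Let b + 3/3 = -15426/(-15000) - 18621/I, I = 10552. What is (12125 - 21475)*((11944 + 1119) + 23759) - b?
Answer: -2270564180049173/6595000 ≈ -3.4429e+8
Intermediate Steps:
b = -11450827/6595000 (b = -1 + (-15426/(-15000) - 18621/10552) = -1 + (-15426*(-1/15000) - 18621*1/10552) = -1 + (2571/2500 - 18621/10552) = -1 - 4855827/6595000 = -11450827/6595000 ≈ -1.7363)
(12125 - 21475)*((11944 + 1119) + 23759) - b = (12125 - 21475)*((11944 + 1119) + 23759) - 1*(-11450827/6595000) = -9350*(13063 + 23759) + 11450827/6595000 = -9350*36822 + 11450827/6595000 = -344285700 + 11450827/6595000 = -2270564180049173/6595000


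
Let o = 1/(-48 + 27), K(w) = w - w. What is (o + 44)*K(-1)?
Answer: 0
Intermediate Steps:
K(w) = 0
o = -1/21 (o = 1/(-21) = -1/21 ≈ -0.047619)
(o + 44)*K(-1) = (-1/21 + 44)*0 = (923/21)*0 = 0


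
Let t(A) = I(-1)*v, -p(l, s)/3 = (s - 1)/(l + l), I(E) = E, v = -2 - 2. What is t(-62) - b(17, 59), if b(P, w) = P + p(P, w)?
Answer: -134/17 ≈ -7.8824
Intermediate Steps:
v = -4
p(l, s) = -3*(-1 + s)/(2*l) (p(l, s) = -3*(s - 1)/(l + l) = -3*(-1 + s)/(2*l))
t(A) = 4 (t(A) = -1*(-4) = 4)
b(P, w) = P + 3*(1 - w)/(2*P)
t(-62) - b(17, 59) = 4 - (3 - 3*59 + 2*17²)/(2*17) = 4 - (3 - 177 + 2*289)/(2*17) = 4 - (3 - 177 + 578)/(2*17) = 4 - 404/(2*17) = 4 - 1*202/17 = 4 - 202/17 = -134/17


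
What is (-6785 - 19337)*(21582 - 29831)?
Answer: 215480378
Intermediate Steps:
(-6785 - 19337)*(21582 - 29831) = -26122*(-8249) = 215480378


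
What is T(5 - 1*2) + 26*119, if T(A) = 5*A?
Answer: 3109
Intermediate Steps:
T(5 - 1*2) + 26*119 = 5*(5 - 1*2) + 26*119 = 5*(5 - 2) + 3094 = 5*3 + 3094 = 15 + 3094 = 3109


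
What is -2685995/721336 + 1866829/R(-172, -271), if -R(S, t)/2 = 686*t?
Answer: 12425921093/9578620744 ≈ 1.2973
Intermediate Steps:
R(S, t) = -1372*t
-2685995/721336 + 1866829/R(-172, -271) = -2685995/721336 + 1866829/((-1372*(-271))) = -2685995*1/721336 + 1866829/371812 = -2685995/721336 + 1866829*(1/371812) = -2685995/721336 + 1866829/371812 = 12425921093/9578620744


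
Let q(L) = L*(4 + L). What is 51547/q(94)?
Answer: 51547/9212 ≈ 5.5956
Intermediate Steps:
51547/q(94) = 51547/((94*(4 + 94))) = 51547/((94*98)) = 51547/9212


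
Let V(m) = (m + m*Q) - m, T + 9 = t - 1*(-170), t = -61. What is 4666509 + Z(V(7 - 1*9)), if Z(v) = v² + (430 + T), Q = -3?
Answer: 4667075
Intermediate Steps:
T = 100 (T = -9 + (-61 - 1*(-170)) = -9 + (-61 + 170) = -9 + 109 = 100)
V(m) = -3*m (V(m) = (m + m*(-3)) - m = (m - 3*m) - m = -2*m - m = -3*m)
Z(v) = 530 + v² (Z(v) = v² + (430 + 100) = v² + 530 = 530 + v²)
4666509 + Z(V(7 - 1*9)) = 4666509 + (530 + (-3*(7 - 1*9))²) = 4666509 + (530 + (-3*(7 - 9))²) = 4666509 + (530 + (-3*(-2))²) = 4666509 + (530 + 6²) = 4666509 + (530 + 36) = 4666509 + 566 = 4667075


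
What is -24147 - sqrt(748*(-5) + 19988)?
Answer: -24147 - 2*sqrt(4062) ≈ -24274.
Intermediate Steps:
-24147 - sqrt(748*(-5) + 19988) = -24147 - sqrt(-3740 + 19988) = -24147 - sqrt(16248) = -24147 - 2*sqrt(4062)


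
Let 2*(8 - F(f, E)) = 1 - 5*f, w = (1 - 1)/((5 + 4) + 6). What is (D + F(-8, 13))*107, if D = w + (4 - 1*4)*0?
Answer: -2675/2 ≈ -1337.5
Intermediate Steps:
w = 0 (w = 0/(9 + 6) = 0/15 = 0*(1/15) = 0)
F(f, E) = 15/2 + 5*f/2 (F(f, E) = 8 - (1 - 5*f)/2 = 8 + (-½ + 5*f/2) = 15/2 + 5*f/2)
D = 0 (D = 0 + (4 - 1*4)*0 = 0 + (4 - 4)*0 = 0 + 0*0 = 0 + 0 = 0)
(D + F(-8, 13))*107 = (0 + (15/2 + (5/2)*(-8)))*107 = (0 + (15/2 - 20))*107 = (0 - 25/2)*107 = -25/2*107 = -2675/2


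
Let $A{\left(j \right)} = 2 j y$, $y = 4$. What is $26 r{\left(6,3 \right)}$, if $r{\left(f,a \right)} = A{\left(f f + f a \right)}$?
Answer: $11232$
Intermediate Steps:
$A{\left(j \right)} = 8 j$ ($A{\left(j \right)} = 2 j 4 = 8 j$)
$r{\left(f,a \right)} = 8 f^{2} + 8 a f$ ($r{\left(f,a \right)} = 8 \left(f f + f a\right) = 8 \left(f^{2} + a f\right) = 8 f^{2} + 8 a f$)
$26 r{\left(6,3 \right)} = 26 \cdot 8 \cdot 6 \left(3 + 6\right) = 26 \cdot 8 \cdot 6 \cdot 9 = 26 \cdot 432 = 11232$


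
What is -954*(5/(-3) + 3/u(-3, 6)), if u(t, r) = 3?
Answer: 636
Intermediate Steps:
-954*(5/(-3) + 3/u(-3, 6)) = -954*(5/(-3) + 3/3) = -954*(5*(-⅓) + 3*(⅓)) = -954*(-5/3 + 1) = -954*(-⅔) = 636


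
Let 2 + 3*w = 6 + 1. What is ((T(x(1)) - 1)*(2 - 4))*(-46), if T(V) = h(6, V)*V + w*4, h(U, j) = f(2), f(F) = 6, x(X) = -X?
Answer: -92/3 ≈ -30.667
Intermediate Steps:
w = 5/3 (w = -⅔ + (6 + 1)/3 = -⅔ + (⅓)*7 = -⅔ + 7/3 = 5/3 ≈ 1.6667)
h(U, j) = 6
T(V) = 20/3 + 6*V (T(V) = 6*V + (5/3)*4 = 6*V + 20/3 = 20/3 + 6*V)
((T(x(1)) - 1)*(2 - 4))*(-46) = (((20/3 + 6*(-1*1)) - 1)*(2 - 4))*(-46) = (((20/3 + 6*(-1)) - 1)*(-2))*(-46) = (((20/3 - 6) - 1)*(-2))*(-46) = ((⅔ - 1)*(-2))*(-46) = -⅓*(-2)*(-46) = (⅔)*(-46) = -92/3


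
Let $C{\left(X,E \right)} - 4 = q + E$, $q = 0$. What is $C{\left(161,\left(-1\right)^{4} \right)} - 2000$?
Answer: $-1995$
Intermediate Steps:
$C{\left(X,E \right)} = 4 + E$ ($C{\left(X,E \right)} = 4 + \left(0 + E\right) = 4 + E$)
$C{\left(161,\left(-1\right)^{4} \right)} - 2000 = \left(4 + \left(-1\right)^{4}\right) - 2000 = \left(4 + 1\right) - 2000 = 5 - 2000 = -1995$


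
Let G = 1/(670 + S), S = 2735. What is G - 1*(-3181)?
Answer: 10831306/3405 ≈ 3181.0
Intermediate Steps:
G = 1/3405 (G = 1/(670 + 2735) = 1/3405 ≈ 0.00029369)
G - 1*(-3181) = 1/3405 - 1*(-3181) = 1/3405 + 3181 = 10831306/3405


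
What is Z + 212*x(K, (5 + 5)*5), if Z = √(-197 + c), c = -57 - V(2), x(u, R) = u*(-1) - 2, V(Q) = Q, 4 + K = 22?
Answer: -4240 + 16*I ≈ -4240.0 + 16.0*I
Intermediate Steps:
K = 18 (K = -4 + 22 = 18)
x(u, R) = -2 - u (x(u, R) = -u - 2 = -2 - u)
c = -59 (c = -57 - 1*2 = -57 - 2 = -59)
Z = 16*I (Z = √(-197 - 59) = √(-256) = 16*I ≈ 16.0*I)
Z + 212*x(K, (5 + 5)*5) = 16*I + 212*(-2 - 1*18) = 16*I + 212*(-2 - 18) = 16*I + 212*(-20) = 16*I - 4240 = -4240 + 16*I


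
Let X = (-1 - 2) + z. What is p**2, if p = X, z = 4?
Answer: 1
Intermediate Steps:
X = 1 (X = (-1 - 2) + 4 = -3 + 4 = 1)
p = 1
p**2 = 1**2 = 1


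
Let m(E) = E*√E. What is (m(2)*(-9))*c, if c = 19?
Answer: -342*√2 ≈ -483.66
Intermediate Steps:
m(E) = E^(3/2)
(m(2)*(-9))*c = (2^(3/2)*(-9))*19 = ((2*√2)*(-9))*19 = -18*√2*19 = -342*√2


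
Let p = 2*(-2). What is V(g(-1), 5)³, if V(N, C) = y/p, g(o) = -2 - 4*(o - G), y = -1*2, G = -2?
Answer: ⅛ ≈ 0.12500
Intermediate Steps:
p = -4
y = -2
g(o) = -10 - 4*o (g(o) = -2 - 4*(o - 1*(-2)) = -2 - 4*(o + 2) = -2 - 4*(2 + o) = -2 + (-8 - 4*o) = -10 - 4*o)
V(N, C) = ½ (V(N, C) = -2/(-4) = -2*(-¼) = ½)
V(g(-1), 5)³ = (½)³ = ⅛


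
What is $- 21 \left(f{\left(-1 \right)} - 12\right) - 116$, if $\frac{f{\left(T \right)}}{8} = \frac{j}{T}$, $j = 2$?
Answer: $472$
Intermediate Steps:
$f{\left(T \right)} = \frac{16}{T}$ ($f{\left(T \right)} = 8 \frac{2}{T} = \frac{16}{T}$)
$- 21 \left(f{\left(-1 \right)} - 12\right) - 116 = - 21 \left(\frac{16}{-1} - 12\right) - 116 = - 21 \left(16 \left(-1\right) - 12\right) - 116 = - 21 \left(-16 - 12\right) - 116 = \left(-21\right) \left(-28\right) - 116 = 588 - 116 = 472$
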